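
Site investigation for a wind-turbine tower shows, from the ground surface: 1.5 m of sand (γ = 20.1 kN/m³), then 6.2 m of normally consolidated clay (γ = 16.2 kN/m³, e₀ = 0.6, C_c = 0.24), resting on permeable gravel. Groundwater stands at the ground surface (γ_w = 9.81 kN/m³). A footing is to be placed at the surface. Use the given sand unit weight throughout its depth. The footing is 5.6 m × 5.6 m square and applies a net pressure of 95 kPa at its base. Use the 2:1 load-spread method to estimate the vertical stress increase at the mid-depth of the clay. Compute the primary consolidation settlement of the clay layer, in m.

S_c ≈ 0.24 m

Mid-depth of clay below the ground surface: z = 1.5 + 6.2/2 = 4.6 m.
Total vertical stress at mid-clay: σ_v = 20.1×1.5 + 16.2×3.1 = 80.37 kPa.
Pore pressure: u = 9.81×(4.6 − 0) = 45.126 kPa.
Initial effective stress: σ'_0 = σ_v − u = 80.37 − 45.126 = 35.244 kPa.
Stress increase at mid-clay by the 2:1 spreading method:
Δσ = qBL/((B+z)(L+z)) = 95×5.6×5.6/((5.6+4.6)(5.6+4.6)) = 28.635 kPa
Final effective stress: σ'_f = σ'_0 + Δσ = 35.244 + 28.635 = 63.879 kPa.
Normally consolidated clay, so the full stress increment lies on the virgin compression line:
S_c = C_c·H/(1+e₀)·log₁₀(σ'_f/σ'_0) = 0.24×6.2/(1+0.6)×log₁₀(63.879/35.244)
    = 0.93 × 0.25827 = 0.2402 m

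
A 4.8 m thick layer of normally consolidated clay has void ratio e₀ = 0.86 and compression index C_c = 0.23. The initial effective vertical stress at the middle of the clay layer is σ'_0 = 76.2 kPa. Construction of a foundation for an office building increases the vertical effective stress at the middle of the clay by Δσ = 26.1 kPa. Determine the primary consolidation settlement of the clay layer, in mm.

Final effective stress: σ'_f = σ'_0 + Δσ = 76.2 + 26.1 = 102.3 kPa.
Normally consolidated clay, so the full stress increment lies on the virgin compression line:
S_c = C_c·H/(1+e₀)·log₁₀(σ'_f/σ'_0) = 0.23×4.8/(1+0.86)×log₁₀(102.3/76.2)
    = 0.59355 × 0.12792 = 0.07593 m

S_c ≈ 75.9 mm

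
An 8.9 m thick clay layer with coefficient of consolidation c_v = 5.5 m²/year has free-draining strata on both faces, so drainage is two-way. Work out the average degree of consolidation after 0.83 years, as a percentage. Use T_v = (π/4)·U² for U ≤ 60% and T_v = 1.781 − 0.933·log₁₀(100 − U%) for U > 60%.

Drainage path length: H_d = H/2 = 4.45 m (double drainage).
T_v = c_v·t/H_d² = 5.5×0.83/4.45² = 0.23053.
T_v = 0.23053 corresponds to the U ≤ 60% branch:
U = √(4T_v/π) = 0.5418

U ≈ 54.2 %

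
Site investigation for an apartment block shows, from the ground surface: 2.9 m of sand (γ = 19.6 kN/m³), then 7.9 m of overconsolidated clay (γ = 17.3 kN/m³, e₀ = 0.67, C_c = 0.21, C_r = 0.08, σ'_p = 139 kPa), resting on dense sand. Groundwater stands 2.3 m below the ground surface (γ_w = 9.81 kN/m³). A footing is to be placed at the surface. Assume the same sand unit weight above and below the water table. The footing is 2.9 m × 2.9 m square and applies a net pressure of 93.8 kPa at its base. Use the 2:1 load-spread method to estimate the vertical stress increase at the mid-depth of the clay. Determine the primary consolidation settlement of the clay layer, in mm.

S_c ≈ 16.1 mm

Mid-depth of clay below the ground surface: z = 2.9 + 7.9/2 = 6.85 m.
Total vertical stress at mid-clay: σ_v = 19.6×2.9 + 17.3×3.95 = 125.18 kPa.
Pore pressure: u = 9.81×(6.85 − 2.3) = 44.636 kPa.
Initial effective stress: σ'_0 = σ_v − u = 125.18 − 44.636 = 80.544 kPa.
Stress increase at mid-clay by the 2:1 spreading method:
Δσ = qBL/((B+z)(L+z)) = 93.8×2.9×2.9/((2.9+6.85)(2.9+6.85)) = 8.2983 kPa
Final effective stress: σ'_f = 80.544 + 8.2983 = 88.842 kPa.
σ'_f = 88.842 ≤ σ'_p = 139 kPa, so the clay remains overconsolidated and only the recompression index applies:
S_c = C_r·H/(1+e₀)·log₁₀(σ'_f/σ'_0) = 0.08×7.9/1.67×log₁₀(88.842/80.544)
    = 0.37844 × 0.042585 = 0.01612 m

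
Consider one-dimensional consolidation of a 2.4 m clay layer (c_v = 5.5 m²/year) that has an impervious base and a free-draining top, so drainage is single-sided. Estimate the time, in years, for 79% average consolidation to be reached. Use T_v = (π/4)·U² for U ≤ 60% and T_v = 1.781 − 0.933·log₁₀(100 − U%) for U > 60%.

Drainage path length: H_d = H = 2.4 m (single drainage).
U > 60%: T_v = 1.781 − 0.933·log₁₀(100 − 79) = 0.54737.
t = T_v·H_d²/c_v = 0.54737×2.4²/5.5 = 0.5732 years.

t ≈ 0.573 years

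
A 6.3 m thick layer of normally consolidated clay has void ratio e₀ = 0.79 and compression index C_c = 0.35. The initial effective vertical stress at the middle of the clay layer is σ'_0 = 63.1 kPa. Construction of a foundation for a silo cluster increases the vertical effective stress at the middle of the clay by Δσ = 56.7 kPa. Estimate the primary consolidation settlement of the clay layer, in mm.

Final effective stress: σ'_f = σ'_0 + Δσ = 63.1 + 56.7 = 119.8 kPa.
Normally consolidated clay, so the full stress increment lies on the virgin compression line:
S_c = C_c·H/(1+e₀)·log₁₀(σ'_f/σ'_0) = 0.35×6.3/(1+0.79)×log₁₀(119.8/63.1)
    = 1.2318 × 0.27843 = 0.343 m

S_c ≈ 343 mm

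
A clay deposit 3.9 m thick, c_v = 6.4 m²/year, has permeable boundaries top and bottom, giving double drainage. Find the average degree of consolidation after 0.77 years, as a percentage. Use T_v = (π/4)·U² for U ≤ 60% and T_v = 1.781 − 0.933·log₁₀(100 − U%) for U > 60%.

Drainage path length: H_d = H/2 = 1.95 m (double drainage).
T_v = c_v·t/H_d² = 6.4×0.77/1.95² = 1.296.
T_v = 1.296 corresponds to the U > 60% branch:
U = 1 − 10^((1.781 − T_v)/0.933)/100 = 0.9669

U ≈ 96.7 %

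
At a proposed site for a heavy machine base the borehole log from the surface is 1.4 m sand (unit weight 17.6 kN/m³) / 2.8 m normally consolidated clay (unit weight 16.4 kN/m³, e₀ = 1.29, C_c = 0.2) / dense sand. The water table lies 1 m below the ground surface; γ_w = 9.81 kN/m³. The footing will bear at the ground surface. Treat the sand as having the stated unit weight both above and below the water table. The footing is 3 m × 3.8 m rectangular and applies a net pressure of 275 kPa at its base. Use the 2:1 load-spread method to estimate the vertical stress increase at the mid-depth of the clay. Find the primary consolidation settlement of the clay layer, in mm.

S_c ≈ 140 mm

Mid-depth of clay below the ground surface: z = 1.4 + 2.8/2 = 2.8 m.
Total vertical stress at mid-clay: σ_v = 17.6×1.4 + 16.4×1.4 = 47.6 kPa.
Pore pressure: u = 9.81×(2.8 − 1) = 17.658 kPa.
Initial effective stress: σ'_0 = σ_v − u = 47.6 − 17.658 = 29.942 kPa.
Stress increase at mid-clay by the 2:1 spreading method:
Δσ = qBL/((B+z)(L+z)) = 275×3×3.8/((3+2.8)(3.8+2.8)) = 81.897 kPa
Final effective stress: σ'_f = σ'_0 + Δσ = 29.942 + 81.897 = 111.84 kPa.
Normally consolidated clay, so the full stress increment lies on the virgin compression line:
S_c = C_c·H/(1+e₀)·log₁₀(σ'_f/σ'_0) = 0.2×2.8/(1+1.29)×log₁₀(111.84/29.942)
    = 0.24454 × 0.57232 = 0.14 m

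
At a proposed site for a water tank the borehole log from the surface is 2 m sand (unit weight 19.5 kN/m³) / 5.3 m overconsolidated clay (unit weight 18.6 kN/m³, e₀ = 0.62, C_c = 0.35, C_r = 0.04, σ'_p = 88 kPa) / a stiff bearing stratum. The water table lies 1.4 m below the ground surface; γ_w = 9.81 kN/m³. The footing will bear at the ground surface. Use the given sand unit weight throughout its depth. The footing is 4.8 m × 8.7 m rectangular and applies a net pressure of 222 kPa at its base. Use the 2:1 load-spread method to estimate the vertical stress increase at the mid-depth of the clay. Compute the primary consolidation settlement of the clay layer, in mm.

S_c ≈ 219 mm

Mid-depth of clay below the ground surface: z = 2 + 5.3/2 = 4.65 m.
Total vertical stress at mid-clay: σ_v = 19.5×2 + 18.6×2.65 = 88.29 kPa.
Pore pressure: u = 9.81×(4.65 − 1.4) = 31.883 kPa.
Initial effective stress: σ'_0 = σ_v − u = 88.29 − 31.883 = 56.407 kPa.
Stress increase at mid-clay by the 2:1 spreading method:
Δσ = qBL/((B+z)(L+z)) = 222×4.8×8.7/((4.8+4.65)(8.7+4.65)) = 73.485 kPa
Final effective stress: σ'_f = 56.407 + 73.485 = 129.89 kPa.
σ'_f = 129.89 > σ'_p = 88 kPa, so the stress path crosses the preconsolidation pressure — recompression up to σ'_p, then virgin compression beyond:
S_c = H/(1+e₀)·[C_r·log₁₀(σ'_p/σ'_0) + C_c·log₁₀(σ'_f/σ'_p)]
    = 5.3/1.62 × [0.04×log₁₀(88/56.407) + 0.35×log₁₀(129.89/88)]
    = 3.2716 × [0.007726 + 0.059183] = 0.2189 m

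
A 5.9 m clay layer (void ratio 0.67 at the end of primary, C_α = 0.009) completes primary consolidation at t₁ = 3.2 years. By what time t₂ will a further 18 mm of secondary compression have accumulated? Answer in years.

t₂ ≈ 11.8 years

S_s = C_α·H/(1+e_p)·log₁₀(t₂/t₁) ⇒ log₁₀(t₂/t₁) = S_s·(1+e_p)/(C_α·H).
log₁₀(t₂/t₁) = 0.018 × (1+0.67) / (0.009×5.9) = 0.5661
t₂ = t₁ × 10^0.5661 = 3.2 × 3.682 = 11.78 years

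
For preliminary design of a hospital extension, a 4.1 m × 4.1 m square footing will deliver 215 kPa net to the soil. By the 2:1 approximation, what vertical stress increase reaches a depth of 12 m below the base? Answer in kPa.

Δσ_z ≈ 13.9 kPa

By the 2:1 method the load spreads at 1 horizontal : 2 vertical, so at depth z the loaded area has grown by z in each plan dimension:
Δσ = qBL/((B+z)(L+z)) = 215×4.1×4.1/((4.1+12)(4.1+12)) = 13.943 kPa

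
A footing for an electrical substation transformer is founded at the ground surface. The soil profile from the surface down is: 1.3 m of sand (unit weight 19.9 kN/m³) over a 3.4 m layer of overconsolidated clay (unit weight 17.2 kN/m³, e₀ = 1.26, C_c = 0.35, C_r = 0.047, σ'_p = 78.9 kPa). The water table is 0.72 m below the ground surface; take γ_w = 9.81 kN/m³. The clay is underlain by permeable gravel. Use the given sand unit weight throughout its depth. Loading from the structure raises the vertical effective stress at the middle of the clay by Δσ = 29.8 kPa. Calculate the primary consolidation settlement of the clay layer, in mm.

S_c ≈ 19.9 mm

Mid-depth of clay below the ground surface: z = 1.3 + 3.4/2 = 3 m.
Total vertical stress at mid-clay: σ_v = 19.9×1.3 + 17.2×1.7 = 55.11 kPa.
Pore pressure: u = 9.81×(3 − 0.72) = 22.367 kPa.
Initial effective stress: σ'_0 = σ_v − u = 55.11 − 22.367 = 32.743 kPa.
Final effective stress: σ'_f = 32.743 + 29.8 = 62.543 kPa.
σ'_f = 62.543 ≤ σ'_p = 78.9 kPa, so the clay remains overconsolidated and only the recompression index applies:
S_c = C_r·H/(1+e₀)·log₁₀(σ'_f/σ'_0) = 0.047×3.4/2.26×log₁₀(62.543/32.743)
    = 0.070707 × 0.28106 = 0.01987 m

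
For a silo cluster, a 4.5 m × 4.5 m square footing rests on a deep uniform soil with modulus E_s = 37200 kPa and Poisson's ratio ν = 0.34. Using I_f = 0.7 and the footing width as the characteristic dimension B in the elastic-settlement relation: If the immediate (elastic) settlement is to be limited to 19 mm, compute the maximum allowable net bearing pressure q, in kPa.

S_e = q·B·(1−ν²)/E_s · I_f  ⇒  q = S_e·E_s / (B·(1−ν²)·I_f).
q = 0.019 × 37200 / (4.5 × 0.8844 × 0.7) = 253.7 kPa

q ≈ 254 kPa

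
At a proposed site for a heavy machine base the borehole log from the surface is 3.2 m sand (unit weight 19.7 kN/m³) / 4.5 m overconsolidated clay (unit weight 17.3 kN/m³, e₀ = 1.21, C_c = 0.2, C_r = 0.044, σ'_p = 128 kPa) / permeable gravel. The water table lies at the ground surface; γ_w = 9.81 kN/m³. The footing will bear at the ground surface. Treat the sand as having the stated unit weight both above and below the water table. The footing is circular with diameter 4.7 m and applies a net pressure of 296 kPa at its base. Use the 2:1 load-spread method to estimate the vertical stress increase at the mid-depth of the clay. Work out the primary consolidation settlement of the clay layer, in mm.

Mid-depth of clay below the ground surface: z = 3.2 + 4.5/2 = 5.45 m.
Total vertical stress at mid-clay: σ_v = 19.7×3.2 + 17.3×2.25 = 101.97 kPa.
Pore pressure: u = 9.81×(5.45 − 0) = 53.465 kPa.
Initial effective stress: σ'_0 = σ_v − u = 101.97 − 53.465 = 48.505 kPa.
Stress increase at mid-clay by the 2:1 spreading method:
Δσ ≈ qD²/(D+z)² = 296×4.7²/(4.7+5.45)² = 63.468 kPa
Final effective stress: σ'_f = 48.505 + 63.468 = 111.97 kPa.
σ'_f = 111.97 ≤ σ'_p = 128 kPa, so the clay remains overconsolidated and only the recompression index applies:
S_c = C_r·H/(1+e₀)·log₁₀(σ'_f/σ'_0) = 0.044×4.5/2.21×log₁₀(111.97/48.505)
    = 0.089593 × 0.36332 = 0.03255 m

S_c ≈ 32.6 mm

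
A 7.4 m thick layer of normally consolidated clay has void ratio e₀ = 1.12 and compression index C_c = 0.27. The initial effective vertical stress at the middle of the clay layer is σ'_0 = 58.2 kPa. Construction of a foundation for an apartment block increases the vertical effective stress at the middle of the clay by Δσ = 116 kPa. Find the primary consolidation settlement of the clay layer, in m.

S_c ≈ 0.449 m

Final effective stress: σ'_f = σ'_0 + Δσ = 58.2 + 116 = 174.2 kPa.
Normally consolidated clay, so the full stress increment lies on the virgin compression line:
S_c = C_c·H/(1+e₀)·log₁₀(σ'_f/σ'_0) = 0.27×7.4/(1+1.12)×log₁₀(174.2/58.2)
    = 0.94245 × 0.47613 = 0.4487 m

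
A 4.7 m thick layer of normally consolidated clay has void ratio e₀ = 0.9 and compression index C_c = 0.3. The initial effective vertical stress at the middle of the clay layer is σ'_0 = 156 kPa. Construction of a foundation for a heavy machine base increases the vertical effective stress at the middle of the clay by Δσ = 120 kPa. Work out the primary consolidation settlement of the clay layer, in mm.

S_c ≈ 184 mm

Final effective stress: σ'_f = σ'_0 + Δσ = 156 + 120 = 276 kPa.
Normally consolidated clay, so the full stress increment lies on the virgin compression line:
S_c = C_c·H/(1+e₀)·log₁₀(σ'_f/σ'_0) = 0.3×4.7/(1+0.9)×log₁₀(276/156)
    = 0.74211 × 0.24778 = 0.1839 m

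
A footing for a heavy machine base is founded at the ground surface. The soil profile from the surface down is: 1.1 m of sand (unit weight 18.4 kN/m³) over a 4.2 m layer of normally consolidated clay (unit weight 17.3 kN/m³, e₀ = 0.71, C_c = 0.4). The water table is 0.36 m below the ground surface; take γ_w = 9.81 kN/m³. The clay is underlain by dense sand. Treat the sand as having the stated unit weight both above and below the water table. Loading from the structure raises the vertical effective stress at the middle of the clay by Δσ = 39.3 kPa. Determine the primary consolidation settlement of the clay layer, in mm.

S_c ≈ 368 mm

Mid-depth of clay below the ground surface: z = 1.1 + 4.2/2 = 3.2 m.
Total vertical stress at mid-clay: σ_v = 18.4×1.1 + 17.3×2.1 = 56.57 kPa.
Pore pressure: u = 9.81×(3.2 − 0.36) = 27.86 kPa.
Initial effective stress: σ'_0 = σ_v − u = 56.57 − 27.86 = 28.71 kPa.
Final effective stress: σ'_f = σ'_0 + Δσ = 28.71 + 39.3 = 68.01 kPa.
Normally consolidated clay, so the full stress increment lies on the virgin compression line:
S_c = C_c·H/(1+e₀)·log₁₀(σ'_f/σ'_0) = 0.4×4.2/(1+0.71)×log₁₀(68.01/28.71)
    = 0.98246 × 0.37454 = 0.368 m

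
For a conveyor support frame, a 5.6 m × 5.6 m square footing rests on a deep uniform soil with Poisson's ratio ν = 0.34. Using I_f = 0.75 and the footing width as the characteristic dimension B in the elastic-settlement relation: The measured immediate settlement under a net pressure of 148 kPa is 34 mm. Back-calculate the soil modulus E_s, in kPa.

S_e = q·B·(1−ν²)/E_s · I_f  ⇒  E_s = q·B·(1−ν²)·I_f / S_e.
E_s = 148 × 5.6 × 0.8844 × 0.75 / 0.034 = 16170 kPa

E_s ≈ 16200 kPa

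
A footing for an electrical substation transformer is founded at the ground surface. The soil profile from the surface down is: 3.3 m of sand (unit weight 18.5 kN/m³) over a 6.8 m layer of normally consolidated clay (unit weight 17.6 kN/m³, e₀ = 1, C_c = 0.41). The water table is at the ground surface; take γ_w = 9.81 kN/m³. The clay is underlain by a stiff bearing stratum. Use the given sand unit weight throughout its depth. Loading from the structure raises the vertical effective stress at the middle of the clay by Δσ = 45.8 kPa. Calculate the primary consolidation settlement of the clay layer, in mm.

S_c ≈ 366 mm

Mid-depth of clay below the ground surface: z = 3.3 + 6.8/2 = 6.7 m.
Total vertical stress at mid-clay: σ_v = 18.5×3.3 + 17.6×3.4 = 120.89 kPa.
Pore pressure: u = 9.81×(6.7 − 0) = 65.727 kPa.
Initial effective stress: σ'_0 = σ_v − u = 120.89 − 65.727 = 55.163 kPa.
Final effective stress: σ'_f = σ'_0 + Δσ = 55.163 + 45.8 = 100.96 kPa.
Normally consolidated clay, so the full stress increment lies on the virgin compression line:
S_c = C_c·H/(1+e₀)·log₁₀(σ'_f/σ'_0) = 0.41×6.8/(1+1)×log₁₀(100.96/55.163)
    = 1.394 × 0.2625 = 0.3659 m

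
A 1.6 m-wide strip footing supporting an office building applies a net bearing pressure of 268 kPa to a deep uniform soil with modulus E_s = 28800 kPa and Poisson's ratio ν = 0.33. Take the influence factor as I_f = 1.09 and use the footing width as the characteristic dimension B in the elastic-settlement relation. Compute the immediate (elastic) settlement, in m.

Immediate (elastic) settlement: S_e = q·B·(1−ν²)/E_s · I_f.
S_e = 268 × 1.6 × (1 − 0.33²) / 28800 × 1.09
    = 268 × 1.6 × 0.8911 / 28800 × 1.09
    = 0.01446 m

S_e ≈ 0.0145 m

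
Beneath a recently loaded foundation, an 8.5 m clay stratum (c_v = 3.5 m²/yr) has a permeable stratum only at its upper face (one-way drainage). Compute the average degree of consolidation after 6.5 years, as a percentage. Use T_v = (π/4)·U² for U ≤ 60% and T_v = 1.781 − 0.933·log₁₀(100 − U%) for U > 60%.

U ≈ 62.7 %

Drainage path length: H_d = H = 8.5 m (single drainage).
T_v = c_v·t/H_d² = 3.5×6.5/8.5² = 0.31488.
T_v = 0.31488 corresponds to the U > 60% branch:
U = 1 − 10^((1.781 − T_v)/0.933)/100 = 0.6273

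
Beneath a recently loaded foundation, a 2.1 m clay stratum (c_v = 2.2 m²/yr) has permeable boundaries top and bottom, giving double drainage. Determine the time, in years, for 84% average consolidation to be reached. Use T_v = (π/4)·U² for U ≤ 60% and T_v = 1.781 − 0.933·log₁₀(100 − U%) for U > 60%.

t ≈ 0.33 years

Drainage path length: H_d = H/2 = 1.05 m (double drainage).
U > 60%: T_v = 1.781 − 0.933·log₁₀(100 − 84) = 0.65756.
t = T_v·H_d²/c_v = 0.65756×1.05²/2.2 = 0.3295 years.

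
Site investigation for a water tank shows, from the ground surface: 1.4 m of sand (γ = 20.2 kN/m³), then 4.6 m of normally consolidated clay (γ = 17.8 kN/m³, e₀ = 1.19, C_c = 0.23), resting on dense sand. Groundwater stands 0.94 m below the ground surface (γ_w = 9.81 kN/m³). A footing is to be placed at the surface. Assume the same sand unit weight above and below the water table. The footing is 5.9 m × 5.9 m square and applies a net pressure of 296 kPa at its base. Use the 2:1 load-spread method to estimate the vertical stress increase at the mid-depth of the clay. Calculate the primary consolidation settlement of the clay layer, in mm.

S_c ≈ 272 mm

Mid-depth of clay below the ground surface: z = 1.4 + 4.6/2 = 3.7 m.
Total vertical stress at mid-clay: σ_v = 20.2×1.4 + 17.8×2.3 = 69.22 kPa.
Pore pressure: u = 9.81×(3.7 − 0.94) = 27.076 kPa.
Initial effective stress: σ'_0 = σ_v − u = 69.22 − 27.076 = 42.144 kPa.
Stress increase at mid-clay by the 2:1 spreading method:
Δσ = qBL/((B+z)(L+z)) = 296×5.9×5.9/((5.9+3.7)(5.9+3.7)) = 111.8 kPa
Final effective stress: σ'_f = σ'_0 + Δσ = 42.144 + 111.8 = 153.94 kPa.
Normally consolidated clay, so the full stress increment lies on the virgin compression line:
S_c = C_c·H/(1+e₀)·log₁₀(σ'_f/σ'_0) = 0.23×4.6/(1+1.19)×log₁₀(153.94/42.144)
    = 0.48311 × 0.56262 = 0.2718 m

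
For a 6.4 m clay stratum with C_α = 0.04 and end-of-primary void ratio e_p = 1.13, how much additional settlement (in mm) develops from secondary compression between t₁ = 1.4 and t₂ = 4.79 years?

Secondary compression: S_s = C_α·H/(1+e_p)·log₁₀(t₂/t₁)
S_s = 0.04×6.4/(1+1.13)×log₁₀(4.79/1.4)
    = 0.1202 × 0.5342 = 0.06421 m

S_s ≈ 64.2 mm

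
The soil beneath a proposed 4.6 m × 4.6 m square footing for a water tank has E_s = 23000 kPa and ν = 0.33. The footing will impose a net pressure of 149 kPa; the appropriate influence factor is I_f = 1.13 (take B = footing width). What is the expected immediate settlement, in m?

Immediate (elastic) settlement: S_e = q·B·(1−ν²)/E_s · I_f.
S_e = 149 × 4.6 × (1 − 0.33²) / 23000 × 1.13
    = 149 × 4.6 × 0.8911 / 23000 × 1.13
    = 0.03001 m

S_e ≈ 0.03 m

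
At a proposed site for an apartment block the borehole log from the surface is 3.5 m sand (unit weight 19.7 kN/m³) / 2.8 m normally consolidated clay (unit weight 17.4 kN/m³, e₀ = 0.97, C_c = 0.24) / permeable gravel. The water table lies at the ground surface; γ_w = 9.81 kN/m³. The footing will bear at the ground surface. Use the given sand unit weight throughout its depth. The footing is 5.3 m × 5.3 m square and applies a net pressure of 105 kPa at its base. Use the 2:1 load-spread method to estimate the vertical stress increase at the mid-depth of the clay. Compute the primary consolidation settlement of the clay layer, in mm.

Mid-depth of clay below the ground surface: z = 3.5 + 2.8/2 = 4.9 m.
Total vertical stress at mid-clay: σ_v = 19.7×3.5 + 17.4×1.4 = 93.31 kPa.
Pore pressure: u = 9.81×(4.9 − 0) = 48.069 kPa.
Initial effective stress: σ'_0 = σ_v − u = 93.31 − 48.069 = 45.241 kPa.
Stress increase at mid-clay by the 2:1 spreading method:
Δσ = qBL/((B+z)(L+z)) = 105×5.3×5.3/((5.3+4.9)(5.3+4.9)) = 28.349 kPa
Final effective stress: σ'_f = σ'_0 + Δσ = 45.241 + 28.349 = 73.59 kPa.
Normally consolidated clay, so the full stress increment lies on the virgin compression line:
S_c = C_c·H/(1+e₀)·log₁₀(σ'_f/σ'_0) = 0.24×2.8/(1+0.97)×log₁₀(73.59/45.241)
    = 0.34112 × 0.21129 = 0.07208 m

S_c ≈ 72.1 mm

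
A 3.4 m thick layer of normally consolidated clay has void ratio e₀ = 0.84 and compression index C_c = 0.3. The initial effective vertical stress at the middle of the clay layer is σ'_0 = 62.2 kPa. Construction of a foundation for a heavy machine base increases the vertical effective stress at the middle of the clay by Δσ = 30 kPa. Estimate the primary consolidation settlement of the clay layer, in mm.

Final effective stress: σ'_f = σ'_0 + Δσ = 62.2 + 30 = 92.2 kPa.
Normally consolidated clay, so the full stress increment lies on the virgin compression line:
S_c = C_c·H/(1+e₀)·log₁₀(σ'_f/σ'_0) = 0.3×3.4/(1+0.84)×log₁₀(92.2/62.2)
    = 0.55435 × 0.17094 = 0.09476 m

S_c ≈ 94.8 mm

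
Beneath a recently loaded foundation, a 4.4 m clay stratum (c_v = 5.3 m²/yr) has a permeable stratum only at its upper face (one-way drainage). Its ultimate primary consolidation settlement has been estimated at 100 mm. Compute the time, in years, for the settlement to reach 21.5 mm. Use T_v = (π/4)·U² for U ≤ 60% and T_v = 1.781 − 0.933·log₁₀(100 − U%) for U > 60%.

t ≈ 0.133 years

Drainage path length: H_d = H = 4.4 m (single drainage).
U = S(t)/S_ult = 21.5/100 = 0.215.
U ≤ 60%: T_v = (π/4)·U² = (π/4)×0.215² = 0.036305.
t = T_v·H_d²/c_v = 0.036305×4.4²/5.3 = 0.1326 years.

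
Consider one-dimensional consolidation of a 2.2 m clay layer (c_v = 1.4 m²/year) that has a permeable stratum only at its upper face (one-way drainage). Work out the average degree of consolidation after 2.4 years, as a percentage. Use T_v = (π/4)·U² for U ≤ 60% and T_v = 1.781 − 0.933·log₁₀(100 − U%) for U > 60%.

U ≈ 85.4 %

Drainage path length: H_d = H = 2.2 m (single drainage).
T_v = c_v·t/H_d² = 1.4×2.4/2.2² = 0.69421.
T_v = 0.69421 corresponds to the U > 60% branch:
U = 1 − 10^((1.781 − T_v)/0.933)/100 = 0.8538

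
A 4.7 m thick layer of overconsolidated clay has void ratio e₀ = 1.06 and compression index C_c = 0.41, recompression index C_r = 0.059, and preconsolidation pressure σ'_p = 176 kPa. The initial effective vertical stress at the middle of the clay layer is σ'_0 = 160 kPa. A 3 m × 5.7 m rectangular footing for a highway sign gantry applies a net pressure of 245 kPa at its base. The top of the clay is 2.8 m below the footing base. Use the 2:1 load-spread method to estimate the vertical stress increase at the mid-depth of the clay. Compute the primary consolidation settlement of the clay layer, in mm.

Mid-depth of clay below the footing base: z = 2.8 + 4.7/2 = 5.15 m.
Stress increase at mid-clay by the 2:1 spreading method:
Δσ = qBL/((B+z)(L+z)) = 245×3×5.7/((3+5.15)(5.7+5.15)) = 47.378 kPa
Final effective stress: σ'_f = 160 + 47.378 = 207.38 kPa.
σ'_f = 207.38 > σ'_p = 176 kPa, so the stress path crosses the preconsolidation pressure — recompression up to σ'_p, then virgin compression beyond:
S_c = H/(1+e₀)·[C_r·log₁₀(σ'_p/σ'_0) + C_c·log₁₀(σ'_f/σ'_p)]
    = 4.7/2.06 × [0.059×log₁₀(176/160) + 0.41×log₁₀(207.38/176)]
    = 2.2816 × [0.0024422 + 0.029214] = 0.07223 m

S_c ≈ 72.2 mm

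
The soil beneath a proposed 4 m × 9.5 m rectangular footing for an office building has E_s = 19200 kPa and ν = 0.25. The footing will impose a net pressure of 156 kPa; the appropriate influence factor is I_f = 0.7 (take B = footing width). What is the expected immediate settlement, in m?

S_e ≈ 0.0213 m

Immediate (elastic) settlement: S_e = q·B·(1−ν²)/E_s · I_f.
S_e = 156 × 4 × (1 − 0.25²) / 19200 × 0.7
    = 156 × 4 × 0.9375 / 19200 × 0.7
    = 0.02133 m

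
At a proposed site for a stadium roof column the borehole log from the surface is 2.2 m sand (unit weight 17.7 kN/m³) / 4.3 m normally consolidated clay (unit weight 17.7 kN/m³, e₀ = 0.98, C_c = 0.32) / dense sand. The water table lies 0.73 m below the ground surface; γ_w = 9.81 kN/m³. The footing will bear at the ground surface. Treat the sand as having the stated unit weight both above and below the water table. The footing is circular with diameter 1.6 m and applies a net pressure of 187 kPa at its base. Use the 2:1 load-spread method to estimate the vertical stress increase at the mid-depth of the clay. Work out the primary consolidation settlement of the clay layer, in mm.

S_c ≈ 85.2 mm

Mid-depth of clay below the ground surface: z = 2.2 + 4.3/2 = 4.35 m.
Total vertical stress at mid-clay: σ_v = 17.7×2.2 + 17.7×2.15 = 76.995 kPa.
Pore pressure: u = 9.81×(4.35 − 0.73) = 35.512 kPa.
Initial effective stress: σ'_0 = σ_v − u = 76.995 − 35.512 = 41.483 kPa.
Stress increase at mid-clay by the 2:1 spreading method:
Δσ ≈ qD²/(D+z)² = 187×1.6²/(1.6+4.35)² = 13.522 kPa
Final effective stress: σ'_f = σ'_0 + Δσ = 41.483 + 13.522 = 55.005 kPa.
Normally consolidated clay, so the full stress increment lies on the virgin compression line:
S_c = C_c·H/(1+e₀)·log₁₀(σ'_f/σ'_0) = 0.32×4.3/(1+0.98)×log₁₀(55.005/41.483)
    = 0.69495 × 0.12253 = 0.08515 m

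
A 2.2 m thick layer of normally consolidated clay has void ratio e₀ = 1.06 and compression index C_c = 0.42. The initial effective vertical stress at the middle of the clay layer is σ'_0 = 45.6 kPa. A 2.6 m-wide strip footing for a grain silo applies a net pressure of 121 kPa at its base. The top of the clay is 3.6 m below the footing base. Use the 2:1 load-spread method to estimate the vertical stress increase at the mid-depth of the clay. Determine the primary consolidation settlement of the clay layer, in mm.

Mid-depth of clay below the footing base: z = 3.6 + 2.2/2 = 4.7 m.
Stress increase at mid-clay by the 2:1 spreading method:
Δσ = qB/(B+z) = 121×2.6/(2.6+4.7) = 43.096 kPa
Final effective stress: σ'_f = σ'_0 + Δσ = 45.6 + 43.096 = 88.696 kPa.
Normally consolidated clay, so the full stress increment lies on the virgin compression line:
S_c = C_c·H/(1+e₀)·log₁₀(σ'_f/σ'_0) = 0.42×2.2/(1+1.06)×log₁₀(88.696/45.6)
    = 0.44854 × 0.28894 = 0.1296 m

S_c ≈ 130 mm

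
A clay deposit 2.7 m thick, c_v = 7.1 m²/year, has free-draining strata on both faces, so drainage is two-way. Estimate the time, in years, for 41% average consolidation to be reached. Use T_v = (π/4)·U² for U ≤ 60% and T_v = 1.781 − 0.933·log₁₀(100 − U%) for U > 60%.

t ≈ 0.0339 years

Drainage path length: H_d = H/2 = 1.35 m (double drainage).
U ≤ 60%: T_v = (π/4)·U² = (π/4)×0.41² = 0.13203.
t = T_v·H_d²/c_v = 0.13203×1.35²/7.1 = 0.03389 years.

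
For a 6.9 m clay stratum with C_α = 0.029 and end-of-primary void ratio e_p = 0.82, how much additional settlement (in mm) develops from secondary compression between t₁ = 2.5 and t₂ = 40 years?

S_s ≈ 132 mm

Secondary compression: S_s = C_α·H/(1+e_p)·log₁₀(t₂/t₁)
S_s = 0.029×6.9/(1+0.82)×log₁₀(40/2.5)
    = 0.1099 × 1.204 = 0.1324 m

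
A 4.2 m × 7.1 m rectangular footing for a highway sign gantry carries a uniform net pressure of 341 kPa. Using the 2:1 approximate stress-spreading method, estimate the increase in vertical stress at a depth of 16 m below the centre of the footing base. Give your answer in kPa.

By the 2:1 method the load spreads at 1 horizontal : 2 vertical, so at depth z the loaded area has grown by z in each plan dimension:
Δσ = qBL/((B+z)(L+z)) = 341×4.2×7.1/((4.2+16)(7.1+16)) = 21.792 kPa

Δσ_z ≈ 21.8 kPa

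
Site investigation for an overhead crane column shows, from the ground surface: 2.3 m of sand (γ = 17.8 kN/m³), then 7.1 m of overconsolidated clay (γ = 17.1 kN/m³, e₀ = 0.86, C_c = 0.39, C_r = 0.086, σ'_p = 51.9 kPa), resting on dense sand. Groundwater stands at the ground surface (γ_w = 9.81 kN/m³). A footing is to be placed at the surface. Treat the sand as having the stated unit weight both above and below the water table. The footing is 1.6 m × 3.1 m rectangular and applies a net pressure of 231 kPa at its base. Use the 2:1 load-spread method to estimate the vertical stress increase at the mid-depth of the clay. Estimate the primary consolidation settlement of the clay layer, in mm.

S_c ≈ 132 mm

Mid-depth of clay below the ground surface: z = 2.3 + 7.1/2 = 5.85 m.
Total vertical stress at mid-clay: σ_v = 17.8×2.3 + 17.1×3.55 = 101.65 kPa.
Pore pressure: u = 9.81×(5.85 − 0) = 57.389 kPa.
Initial effective stress: σ'_0 = σ_v − u = 101.65 − 57.389 = 44.261 kPa.
Stress increase at mid-clay by the 2:1 spreading method:
Δσ = qBL/((B+z)(L+z)) = 231×1.6×3.1/((1.6+5.85)(3.1+5.85)) = 17.184 kPa
Final effective stress: σ'_f = 44.261 + 17.184 = 61.445 kPa.
σ'_f = 61.445 > σ'_p = 51.9 kPa, so the stress path crosses the preconsolidation pressure — recompression up to σ'_p, then virgin compression beyond:
S_c = H/(1+e₀)·[C_r·log₁₀(σ'_p/σ'_0) + C_c·log₁₀(σ'_f/σ'_p)]
    = 7.1/1.86 × [0.086×log₁₀(51.9/44.261) + 0.39×log₁₀(61.445/51.9)]
    = 3.8172 × [0.0059466 + 0.028594] = 0.1318 m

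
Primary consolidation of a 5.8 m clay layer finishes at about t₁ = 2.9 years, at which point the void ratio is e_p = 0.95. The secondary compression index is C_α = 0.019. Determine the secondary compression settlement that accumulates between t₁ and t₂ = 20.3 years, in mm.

S_s ≈ 47.8 mm

Secondary compression: S_s = C_α·H/(1+e_p)·log₁₀(t₂/t₁)
S_s = 0.019×5.8/(1+0.95)×log₁₀(20.3/2.9)
    = 0.05651 × 0.8451 = 0.04776 m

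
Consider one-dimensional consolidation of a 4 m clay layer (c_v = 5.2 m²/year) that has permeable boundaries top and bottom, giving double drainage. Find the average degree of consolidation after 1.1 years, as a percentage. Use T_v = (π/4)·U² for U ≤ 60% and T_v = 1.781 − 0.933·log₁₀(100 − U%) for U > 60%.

U ≈ 97.6 %

Drainage path length: H_d = H/2 = 2 m (double drainage).
T_v = c_v·t/H_d² = 5.2×1.1/2² = 1.43.
T_v = 1.43 corresponds to the U > 60% branch:
U = 1 − 10^((1.781 − T_v)/0.933)/100 = 0.9762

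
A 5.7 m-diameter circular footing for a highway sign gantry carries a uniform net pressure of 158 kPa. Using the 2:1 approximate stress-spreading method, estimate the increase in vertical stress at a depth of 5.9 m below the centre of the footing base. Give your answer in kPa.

Δσ_z ≈ 38.1 kPa

By the 2:1 method the load spreads at 1 horizontal : 2 vertical, so at depth z the loaded area has grown by z in each plan dimension:
Δσ ≈ qD²/(D+z)² = 158×5.7²/(5.7+5.9)² = 38.15 kPa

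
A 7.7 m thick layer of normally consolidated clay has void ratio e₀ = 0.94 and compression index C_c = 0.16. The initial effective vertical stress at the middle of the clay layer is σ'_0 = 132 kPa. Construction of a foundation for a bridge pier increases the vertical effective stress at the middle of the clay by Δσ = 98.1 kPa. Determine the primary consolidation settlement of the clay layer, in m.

S_c ≈ 0.153 m

Final effective stress: σ'_f = σ'_0 + Δσ = 132 + 98.1 = 230.1 kPa.
Normally consolidated clay, so the full stress increment lies on the virgin compression line:
S_c = C_c·H/(1+e₀)·log₁₀(σ'_f/σ'_0) = 0.16×7.7/(1+0.94)×log₁₀(230.1/132)
    = 0.63505 × 0.24134 = 0.1533 m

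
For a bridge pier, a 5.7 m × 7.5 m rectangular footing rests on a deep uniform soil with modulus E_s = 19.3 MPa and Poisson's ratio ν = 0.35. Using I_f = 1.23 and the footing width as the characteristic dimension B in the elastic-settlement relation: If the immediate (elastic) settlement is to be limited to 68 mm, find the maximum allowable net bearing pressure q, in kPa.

E_s = 19.3 MPa = 19300 kPa.
S_e = q·B·(1−ν²)/E_s · I_f  ⇒  q = S_e·E_s / (B·(1−ν²)·I_f).
q = 0.068 × 19300 / (5.7 × 0.8775 × 1.23) = 213.3 kPa

q ≈ 213 kPa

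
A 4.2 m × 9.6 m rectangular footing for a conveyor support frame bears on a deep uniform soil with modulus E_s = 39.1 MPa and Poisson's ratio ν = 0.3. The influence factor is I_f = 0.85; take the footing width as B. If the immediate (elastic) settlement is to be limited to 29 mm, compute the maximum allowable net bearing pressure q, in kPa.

E_s = 39.1 MPa = 39100 kPa.
S_e = q·B·(1−ν²)/E_s · I_f  ⇒  q = S_e·E_s / (B·(1−ν²)·I_f).
q = 0.029 × 39100 / (4.2 × 0.91 × 0.85) = 349 kPa

q ≈ 349 kPa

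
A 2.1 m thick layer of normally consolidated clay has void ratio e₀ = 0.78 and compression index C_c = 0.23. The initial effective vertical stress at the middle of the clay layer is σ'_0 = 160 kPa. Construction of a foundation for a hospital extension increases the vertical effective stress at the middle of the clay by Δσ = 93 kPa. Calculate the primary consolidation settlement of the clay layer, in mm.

Final effective stress: σ'_f = σ'_0 + Δσ = 160 + 93 = 253 kPa.
Normally consolidated clay, so the full stress increment lies on the virgin compression line:
S_c = C_c·H/(1+e₀)·log₁₀(σ'_f/σ'_0) = 0.23×2.1/(1+0.78)×log₁₀(253/160)
    = 0.27135 × 0.199 = 0.054 m

S_c ≈ 54 mm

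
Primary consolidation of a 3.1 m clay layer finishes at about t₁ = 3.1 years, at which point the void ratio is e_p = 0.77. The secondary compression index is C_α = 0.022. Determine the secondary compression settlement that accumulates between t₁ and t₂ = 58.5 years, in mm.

Secondary compression: S_s = C_α·H/(1+e_p)·log₁₀(t₂/t₁)
S_s = 0.022×3.1/(1+0.77)×log₁₀(58.5/3.1)
    = 0.03853 × 1.276 = 0.04916 m

S_s ≈ 49.2 mm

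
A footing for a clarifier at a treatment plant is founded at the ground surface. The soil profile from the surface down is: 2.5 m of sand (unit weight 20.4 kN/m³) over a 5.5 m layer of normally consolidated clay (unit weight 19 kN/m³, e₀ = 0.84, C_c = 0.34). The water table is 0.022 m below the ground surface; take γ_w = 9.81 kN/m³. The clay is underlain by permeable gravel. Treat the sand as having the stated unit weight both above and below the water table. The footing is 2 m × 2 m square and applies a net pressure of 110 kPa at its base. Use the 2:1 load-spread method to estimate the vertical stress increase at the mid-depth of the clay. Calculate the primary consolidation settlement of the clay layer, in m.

Mid-depth of clay below the ground surface: z = 2.5 + 5.5/2 = 5.25 m.
Total vertical stress at mid-clay: σ_v = 20.4×2.5 + 19×2.75 = 103.25 kPa.
Pore pressure: u = 9.81×(5.25 − 0.022) = 51.287 kPa.
Initial effective stress: σ'_0 = σ_v − u = 103.25 − 51.287 = 51.963 kPa.
Stress increase at mid-clay by the 2:1 spreading method:
Δσ = qBL/((B+z)(L+z)) = 110×2×2/((2+5.25)(2+5.25)) = 8.371 kPa
Final effective stress: σ'_f = σ'_0 + Δσ = 51.963 + 8.371 = 60.334 kPa.
Normally consolidated clay, so the full stress increment lies on the virgin compression line:
S_c = C_c·H/(1+e₀)·log₁₀(σ'_f/σ'_0) = 0.34×5.5/(1+0.84)×log₁₀(60.334/51.963)
    = 1.0163 × 0.064868 = 0.06593 m

S_c ≈ 0.0659 m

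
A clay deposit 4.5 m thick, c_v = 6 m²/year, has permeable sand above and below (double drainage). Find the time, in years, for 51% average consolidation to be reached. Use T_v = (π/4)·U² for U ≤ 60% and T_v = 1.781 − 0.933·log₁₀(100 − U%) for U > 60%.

t ≈ 0.172 years

Drainage path length: H_d = H/2 = 2.25 m (double drainage).
U ≤ 60%: T_v = (π/4)·U² = (π/4)×0.51² = 0.20428.
t = T_v·H_d²/c_v = 0.20428×2.25²/6 = 0.1724 years.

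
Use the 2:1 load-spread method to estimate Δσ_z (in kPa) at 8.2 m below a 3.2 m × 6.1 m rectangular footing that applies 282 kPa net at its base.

By the 2:1 method the load spreads at 1 horizontal : 2 vertical, so at depth z the loaded area has grown by z in each plan dimension:
Δσ = qBL/((B+z)(L+z)) = 282×3.2×6.1/((3.2+8.2)(6.1+8.2)) = 33.767 kPa

Δσ_z ≈ 33.8 kPa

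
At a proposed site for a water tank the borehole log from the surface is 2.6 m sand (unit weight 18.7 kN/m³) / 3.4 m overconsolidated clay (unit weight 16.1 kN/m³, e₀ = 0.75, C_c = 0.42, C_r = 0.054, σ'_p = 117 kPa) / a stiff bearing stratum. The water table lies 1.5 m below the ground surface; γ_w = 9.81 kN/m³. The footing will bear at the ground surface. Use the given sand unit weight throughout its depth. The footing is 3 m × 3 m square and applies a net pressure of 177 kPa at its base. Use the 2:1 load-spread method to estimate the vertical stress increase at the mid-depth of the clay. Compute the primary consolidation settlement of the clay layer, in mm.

S_c ≈ 21.9 mm

Mid-depth of clay below the ground surface: z = 2.6 + 3.4/2 = 4.3 m.
Total vertical stress at mid-clay: σ_v = 18.7×2.6 + 16.1×1.7 = 75.99 kPa.
Pore pressure: u = 9.81×(4.3 − 1.5) = 27.468 kPa.
Initial effective stress: σ'_0 = σ_v − u = 75.99 − 27.468 = 48.522 kPa.
Stress increase at mid-clay by the 2:1 spreading method:
Δσ = qBL/((B+z)(L+z)) = 177×3×3/((3+4.3)(3+4.3)) = 29.893 kPa
Final effective stress: σ'_f = 48.522 + 29.893 = 78.415 kPa.
σ'_f = 78.415 ≤ σ'_p = 117 kPa, so the clay remains overconsolidated and only the recompression index applies:
S_c = C_r·H/(1+e₀)·log₁₀(σ'_f/σ'_0) = 0.054×3.4/1.75×log₁₀(78.415/48.522)
    = 0.10492 × 0.20846 = 0.02187 m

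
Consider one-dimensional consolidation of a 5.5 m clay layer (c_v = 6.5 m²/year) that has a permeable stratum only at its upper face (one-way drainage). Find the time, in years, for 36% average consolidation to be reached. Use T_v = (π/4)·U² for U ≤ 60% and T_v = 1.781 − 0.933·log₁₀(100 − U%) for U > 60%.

Drainage path length: H_d = H = 5.5 m (single drainage).
U ≤ 60%: T_v = (π/4)·U² = (π/4)×0.36² = 0.10179.
t = T_v·H_d²/c_v = 0.10179×5.5²/6.5 = 0.4737 years.

t ≈ 0.474 years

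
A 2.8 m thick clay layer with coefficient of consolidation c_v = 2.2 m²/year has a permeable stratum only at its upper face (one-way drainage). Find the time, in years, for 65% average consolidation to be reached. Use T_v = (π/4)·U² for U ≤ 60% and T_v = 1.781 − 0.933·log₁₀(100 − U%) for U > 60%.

t ≈ 1.21 years

Drainage path length: H_d = H = 2.8 m (single drainage).
U > 60%: T_v = 1.781 − 0.933·log₁₀(100 − 65) = 0.34038.
t = T_v·H_d²/c_v = 0.34038×2.8²/2.2 = 1.213 years.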